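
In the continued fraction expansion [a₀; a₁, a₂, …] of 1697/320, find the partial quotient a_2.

3

Run the Euclidean algorithm, recording each quotient:
1697 = 5·320 + 97, so a_0 = 5
320 = 3·97 + 29, so a_1 = 3
97 = 3·29 + 10, so a_2 = 3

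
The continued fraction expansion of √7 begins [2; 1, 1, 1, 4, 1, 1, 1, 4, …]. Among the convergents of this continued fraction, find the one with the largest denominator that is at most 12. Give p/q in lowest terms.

List convergents until the denominator exceeds the bound:
a_0 = 2: 2/1  (≤ bound)
a_1 = 1: 3/1  (≤ bound)
a_2 = 1: 5/2  (≤ bound)
a_3 = 1: 8/3  (≤ bound)
a_4 = 4: 37/14  (> 12, stop)

8/3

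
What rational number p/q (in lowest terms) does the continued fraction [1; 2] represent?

3/2

Start with 2.
1 + 1/(2/1) = 1 + 1/2 = 3/2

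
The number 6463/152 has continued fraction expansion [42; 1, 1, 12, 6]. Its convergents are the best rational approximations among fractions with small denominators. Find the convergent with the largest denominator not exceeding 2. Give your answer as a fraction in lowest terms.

a_0 = 42: 42/1  (≤ bound)
a_1 = 1: 43/1  (≤ bound)
a_2 = 1: 85/2  (≤ bound)
a_3 = 12: 1063/25  (> 2, stop)

85/2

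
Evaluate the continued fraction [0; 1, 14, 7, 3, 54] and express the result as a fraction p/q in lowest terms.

16893/18088

Start with 54.
3 + 1/(54/1) = 3 + 1/54 = 163/54
7 + 1/(163/54) = 7 + 54/163 = 1195/163
14 + 1/(1195/163) = 14 + 163/1195 = 16893/1195
1 + 1/(16893/1195) = 1 + 1195/16893 = 18088/16893
0 + 1/(18088/16893) = 0 + 16893/18088 = 16893/18088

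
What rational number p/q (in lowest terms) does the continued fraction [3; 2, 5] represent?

Build up convergents one term at a time:
a_0 = 3: 3/1
a_1 = 2: 7/2
a_2 = 5: 38/11

38/11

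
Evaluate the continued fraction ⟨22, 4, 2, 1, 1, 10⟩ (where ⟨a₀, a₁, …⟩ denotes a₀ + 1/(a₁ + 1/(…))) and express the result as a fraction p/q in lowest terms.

5179/233

Collapse the nested fraction from the inside out:
Start with 10.
1 + 1/(10/1) = 1 + 1/10 = 11/10
1 + 1/(11/10) = 1 + 10/11 = 21/11
2 + 1/(21/11) = 2 + 11/21 = 53/21
4 + 1/(53/21) = 4 + 21/53 = 233/53
22 + 1/(233/53) = 22 + 53/233 = 5179/233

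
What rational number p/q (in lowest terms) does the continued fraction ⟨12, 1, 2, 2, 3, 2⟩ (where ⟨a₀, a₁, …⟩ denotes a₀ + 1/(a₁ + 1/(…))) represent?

699/55

Use the convergent recurrence hₖ = aₖ·hₖ₋₁ + hₖ₋₂ (and likewise for the denominators kₖ):
a_0 = 12: 12/1
a_1 = 1: 13/1
a_2 = 2: 38/3
a_3 = 2: 89/7
a_4 = 3: 305/24
a_5 = 2: 699/55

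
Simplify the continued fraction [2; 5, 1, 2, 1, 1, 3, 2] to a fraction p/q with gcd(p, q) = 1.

a_0 = 2: 2/1
a_1 = 5: 11/5
a_2 = 1: 13/6
a_3 = 2: 37/17
a_4 = 1: 50/23
a_5 = 1: 87/40
a_6 = 3: 311/143
a_7 = 2: 709/326

709/326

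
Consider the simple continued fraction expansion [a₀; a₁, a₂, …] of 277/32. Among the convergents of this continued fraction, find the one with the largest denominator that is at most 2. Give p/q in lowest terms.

17/2

a_0 = 8: 8/1  (≤ bound)
a_1 = 1: 9/1  (≤ bound)
a_2 = 1: 17/2  (≤ bound)
a_3 = 1: 26/3  (> 2, stop)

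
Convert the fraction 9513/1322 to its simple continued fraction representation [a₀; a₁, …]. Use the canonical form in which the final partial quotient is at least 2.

9513 ÷ 1322 → quotient 7, remainder 259
1322 ÷ 259 → quotient 5, remainder 27
259 ÷ 27 → quotient 9, remainder 16
27 ÷ 16 → quotient 1, remainder 11
16 ÷ 11 → quotient 1, remainder 5
11 ÷ 5 → quotient 2, remainder 1
5 ÷ 1 → quotient 5, remainder 0

[7; 5, 9, 1, 1, 2, 5]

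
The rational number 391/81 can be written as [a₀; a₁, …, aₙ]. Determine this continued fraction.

⌊391/81⌋ = 4, remainder 67
⌊81/67⌋ = 1, remainder 14
⌊67/14⌋ = 4, remainder 11
⌊14/11⌋ = 1, remainder 3
⌊11/3⌋ = 3, remainder 2
⌊3/2⌋ = 1, remainder 1
⌊2/1⌋ = 2, remainder 0

[4; 1, 4, 1, 3, 1, 2]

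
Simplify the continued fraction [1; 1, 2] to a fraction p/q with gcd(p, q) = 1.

5/3

Start with 2.
1 + 1/(2/1) = 1 + 1/2 = 3/2
1 + 1/(3/2) = 1 + 2/3 = 5/3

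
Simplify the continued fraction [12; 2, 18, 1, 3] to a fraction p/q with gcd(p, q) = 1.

1923/154

Build up convergents one term at a time:
a_0 = 12: 12/1
a_1 = 2: 25/2
a_2 = 18: 462/37
a_3 = 1: 487/39
a_4 = 3: 1923/154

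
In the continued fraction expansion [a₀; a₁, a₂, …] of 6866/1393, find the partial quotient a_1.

Apply division with remainder until the remainder is 0:
6866 ÷ 1393 → quotient 4, remainder 1294
1393 ÷ 1294 → quotient 1, remainder 99

1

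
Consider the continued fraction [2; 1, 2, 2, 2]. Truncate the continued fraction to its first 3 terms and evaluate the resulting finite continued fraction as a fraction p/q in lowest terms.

Start with 2.
1 + 1/(2/1) = 1 + 1/2 = 3/2
2 + 1/(3/2) = 2 + 2/3 = 8/3

8/3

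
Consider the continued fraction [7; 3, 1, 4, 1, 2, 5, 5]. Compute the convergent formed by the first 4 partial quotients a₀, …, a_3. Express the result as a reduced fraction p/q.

Use the convergent recurrence hₖ = aₖ·hₖ₋₁ + hₖ₋₂ (and likewise for the denominators kₖ):
a_0 = 7: 7/1
a_1 = 3: 22/3
a_2 = 1: 29/4
a_3 = 4: 138/19

138/19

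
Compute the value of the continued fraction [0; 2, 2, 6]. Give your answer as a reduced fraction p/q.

13/32

a_0 = 0: 0/1
a_1 = 2: 1/2
a_2 = 2: 2/5
a_3 = 6: 13/32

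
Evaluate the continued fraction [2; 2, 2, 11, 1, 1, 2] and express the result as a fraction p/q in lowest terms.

721/300

a_0 = 2: 2/1
a_1 = 2: 5/2
a_2 = 2: 12/5
a_3 = 11: 137/57
a_4 = 1: 149/62
a_5 = 1: 286/119
a_6 = 2: 721/300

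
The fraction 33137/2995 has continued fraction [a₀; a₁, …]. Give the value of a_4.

⌊33137/2995⌋ = 11, remainder 192
⌊2995/192⌋ = 15, remainder 115
⌊192/115⌋ = 1, remainder 77
⌊115/77⌋ = 1, remainder 38
⌊77/38⌋ = 2, remainder 1

2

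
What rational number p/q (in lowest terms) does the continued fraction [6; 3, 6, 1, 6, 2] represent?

a_0 = 6: 6/1
a_1 = 3: 19/3
a_2 = 6: 120/19
a_3 = 1: 139/22
a_4 = 6: 954/151
a_5 = 2: 2047/324

2047/324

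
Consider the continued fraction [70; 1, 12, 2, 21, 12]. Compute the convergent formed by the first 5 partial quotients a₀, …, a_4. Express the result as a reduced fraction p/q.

Starting at the tail and folding back:
Start with 21.
2 + 1/(21/1) = 2 + 1/21 = 43/21
12 + 1/(43/21) = 12 + 21/43 = 537/43
1 + 1/(537/43) = 1 + 43/537 = 580/537
70 + 1/(580/537) = 70 + 537/580 = 41137/580

41137/580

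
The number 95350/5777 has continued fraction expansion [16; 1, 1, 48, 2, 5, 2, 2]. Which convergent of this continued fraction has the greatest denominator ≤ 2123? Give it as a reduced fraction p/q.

a_0 = 16: 16/1  (≤ bound)
a_1 = 1: 17/1  (≤ bound)
a_2 = 1: 33/2  (≤ bound)
a_3 = 48: 1601/97  (≤ bound)
a_4 = 2: 3235/196  (≤ bound)
a_5 = 5: 17776/1077  (≤ bound)
a_6 = 2: 38787/2350  (> 2123, stop)

17776/1077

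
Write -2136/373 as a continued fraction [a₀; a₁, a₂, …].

-2136 ÷ 373 → quotient -6, remainder 102
373 ÷ 102 → quotient 3, remainder 67
102 ÷ 67 → quotient 1, remainder 35
67 ÷ 35 → quotient 1, remainder 32
35 ÷ 32 → quotient 1, remainder 3
32 ÷ 3 → quotient 10, remainder 2
3 ÷ 2 → quotient 1, remainder 1
2 ÷ 1 → quotient 2, remainder 0

[-6; 3, 1, 1, 1, 10, 1, 2]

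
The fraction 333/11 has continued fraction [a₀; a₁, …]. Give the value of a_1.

3

Run the Euclidean algorithm, recording each quotient:
333 ÷ 11 → quotient 30, remainder 3
11 ÷ 3 → quotient 3, remainder 2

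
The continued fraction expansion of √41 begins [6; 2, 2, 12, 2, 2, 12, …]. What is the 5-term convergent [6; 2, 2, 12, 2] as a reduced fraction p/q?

826/129

Start with 2.
12 + 1/(2/1) = 12 + 1/2 = 25/2
2 + 1/(25/2) = 2 + 2/25 = 52/25
2 + 1/(52/25) = 2 + 25/52 = 129/52
6 + 1/(129/52) = 6 + 52/129 = 826/129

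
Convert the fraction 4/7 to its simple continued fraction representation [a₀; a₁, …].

Apply division with remainder until the remainder is 0:
4 ÷ 7 → quotient 0, remainder 4
7 ÷ 4 → quotient 1, remainder 3
4 ÷ 3 → quotient 1, remainder 1
3 ÷ 1 → quotient 3, remainder 0

[0; 1, 1, 3]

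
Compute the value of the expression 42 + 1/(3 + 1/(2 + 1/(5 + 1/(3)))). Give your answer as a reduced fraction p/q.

5117/121

a_0 = 42: 42/1
a_1 = 3: 127/3
a_2 = 2: 296/7
a_3 = 5: 1607/38
a_4 = 3: 5117/121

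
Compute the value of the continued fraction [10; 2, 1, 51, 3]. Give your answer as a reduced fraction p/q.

Start with 3.
51 + 1/(3/1) = 51 + 1/3 = 154/3
1 + 1/(154/3) = 1 + 3/154 = 157/154
2 + 1/(157/154) = 2 + 154/157 = 468/157
10 + 1/(468/157) = 10 + 157/468 = 4837/468

4837/468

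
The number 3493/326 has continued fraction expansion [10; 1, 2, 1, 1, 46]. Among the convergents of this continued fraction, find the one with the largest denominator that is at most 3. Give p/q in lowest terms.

32/3

a_0 = 10: 10/1  (≤ bound)
a_1 = 1: 11/1  (≤ bound)
a_2 = 2: 32/3  (≤ bound)
a_3 = 1: 43/4  (> 3, stop)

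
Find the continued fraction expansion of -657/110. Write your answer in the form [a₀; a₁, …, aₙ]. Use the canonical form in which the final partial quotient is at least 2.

[-6; 36, 1, 2]

-657 = -6·110 + 3, so a_0 = -6
110 = 36·3 + 2, so a_1 = 36
3 = 1·2 + 1, so a_2 = 1
2 = 2·1 + 0, so a_3 = 2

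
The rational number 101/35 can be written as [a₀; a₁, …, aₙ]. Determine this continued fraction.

101 = 2·35 + 31, so a_0 = 2
35 = 1·31 + 4, so a_1 = 1
31 = 7·4 + 3, so a_2 = 7
4 = 1·3 + 1, so a_3 = 1
3 = 3·1 + 0, so a_4 = 3

[2; 1, 7, 1, 3]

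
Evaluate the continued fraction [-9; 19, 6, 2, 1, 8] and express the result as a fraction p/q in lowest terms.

Start with 8.
1 + 1/(8/1) = 1 + 1/8 = 9/8
2 + 1/(9/8) = 2 + 8/9 = 26/9
6 + 1/(26/9) = 6 + 9/26 = 165/26
19 + 1/(165/26) = 19 + 26/165 = 3161/165
-9 + 1/(3161/165) = -9 + 165/3161 = -28284/3161

-28284/3161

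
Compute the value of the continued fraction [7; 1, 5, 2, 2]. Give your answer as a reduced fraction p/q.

251/32

Collapse the nested fraction from the inside out:
Start with 2.
2 + 1/(2/1) = 2 + 1/2 = 5/2
5 + 1/(5/2) = 5 + 2/5 = 27/5
1 + 1/(27/5) = 1 + 5/27 = 32/27
7 + 1/(32/27) = 7 + 27/32 = 251/32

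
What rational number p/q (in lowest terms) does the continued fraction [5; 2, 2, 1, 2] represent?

Start with 2.
1 + 1/(2/1) = 1 + 1/2 = 3/2
2 + 1/(3/2) = 2 + 2/3 = 8/3
2 + 1/(8/3) = 2 + 3/8 = 19/8
5 + 1/(19/8) = 5 + 8/19 = 103/19

103/19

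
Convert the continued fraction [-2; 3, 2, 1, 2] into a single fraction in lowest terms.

a_0 = -2: -2/1
a_1 = 3: -5/3
a_2 = 2: -12/7
a_3 = 1: -17/10
a_4 = 2: -46/27

-46/27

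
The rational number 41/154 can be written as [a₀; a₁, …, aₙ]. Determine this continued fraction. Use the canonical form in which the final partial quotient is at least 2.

[0; 3, 1, 3, 10]

⌊41/154⌋ = 0, remainder 41
⌊154/41⌋ = 3, remainder 31
⌊41/31⌋ = 1, remainder 10
⌊31/10⌋ = 3, remainder 1
⌊10/1⌋ = 10, remainder 0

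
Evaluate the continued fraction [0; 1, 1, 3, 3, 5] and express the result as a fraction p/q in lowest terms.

69/122

Start with 5.
3 + 1/(5/1) = 3 + 1/5 = 16/5
3 + 1/(16/5) = 3 + 5/16 = 53/16
1 + 1/(53/16) = 1 + 16/53 = 69/53
1 + 1/(69/53) = 1 + 53/69 = 122/69
0 + 1/(122/69) = 0 + 69/122 = 69/122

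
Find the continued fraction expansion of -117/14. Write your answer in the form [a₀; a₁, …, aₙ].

-117 = -9·14 + 9, so a_0 = -9
14 = 1·9 + 5, so a_1 = 1
9 = 1·5 + 4, so a_2 = 1
5 = 1·4 + 1, so a_3 = 1
4 = 4·1 + 0, so a_4 = 4

[-9; 1, 1, 1, 4]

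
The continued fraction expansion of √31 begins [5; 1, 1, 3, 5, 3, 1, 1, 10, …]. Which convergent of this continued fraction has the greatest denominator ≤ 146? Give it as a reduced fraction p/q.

a_0 = 5: 5/1  (≤ bound)
a_1 = 1: 6/1  (≤ bound)
a_2 = 1: 11/2  (≤ bound)
a_3 = 3: 39/7  (≤ bound)
a_4 = 5: 206/37  (≤ bound)
a_5 = 3: 657/118  (≤ bound)
a_6 = 1: 863/155  (> 146, stop)

657/118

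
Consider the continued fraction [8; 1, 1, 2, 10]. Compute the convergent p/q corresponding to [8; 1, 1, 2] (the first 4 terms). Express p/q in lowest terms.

43/5

Compute successive convergents:
a_0 = 8: 8/1
a_1 = 1: 9/1
a_2 = 1: 17/2
a_3 = 2: 43/5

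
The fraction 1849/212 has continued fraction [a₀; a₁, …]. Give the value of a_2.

2

⌊1849/212⌋ = 8, remainder 153
⌊212/153⌋ = 1, remainder 59
⌊153/59⌋ = 2, remainder 35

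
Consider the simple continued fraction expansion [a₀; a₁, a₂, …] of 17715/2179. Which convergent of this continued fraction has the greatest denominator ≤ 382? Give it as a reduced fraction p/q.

626/77

a_0 = 8: 8/1  (≤ bound)
a_1 = 7: 57/7  (≤ bound)
a_2 = 1: 65/8  (≤ bound)
a_3 = 2: 187/23  (≤ bound)
a_4 = 3: 626/77  (≤ bound)
a_5 = 28: 17715/2179  (> 382, stop)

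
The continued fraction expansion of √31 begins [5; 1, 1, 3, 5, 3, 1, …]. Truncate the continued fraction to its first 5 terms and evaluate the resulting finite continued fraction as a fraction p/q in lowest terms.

Start with 5.
3 + 1/(5/1) = 3 + 1/5 = 16/5
1 + 1/(16/5) = 1 + 5/16 = 21/16
1 + 1/(21/16) = 1 + 16/21 = 37/21
5 + 1/(37/21) = 5 + 21/37 = 206/37

206/37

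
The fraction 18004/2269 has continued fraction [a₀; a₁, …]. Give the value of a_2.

14

⌊18004/2269⌋ = 7, remainder 2121
⌊2269/2121⌋ = 1, remainder 148
⌊2121/148⌋ = 14, remainder 49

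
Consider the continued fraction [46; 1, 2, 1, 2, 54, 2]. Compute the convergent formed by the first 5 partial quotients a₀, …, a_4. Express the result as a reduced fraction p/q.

a_0 = 46: 46/1
a_1 = 1: 47/1
a_2 = 2: 140/3
a_3 = 1: 187/4
a_4 = 2: 514/11

514/11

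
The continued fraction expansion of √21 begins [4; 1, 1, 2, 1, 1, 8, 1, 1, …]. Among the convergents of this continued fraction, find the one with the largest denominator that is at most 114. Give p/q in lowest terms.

a_0 = 4: 4/1  (≤ bound)
a_1 = 1: 5/1  (≤ bound)
a_2 = 1: 9/2  (≤ bound)
a_3 = 2: 23/5  (≤ bound)
a_4 = 1: 32/7  (≤ bound)
a_5 = 1: 55/12  (≤ bound)
a_6 = 8: 472/103  (≤ bound)
a_7 = 1: 527/115  (> 114, stop)

472/103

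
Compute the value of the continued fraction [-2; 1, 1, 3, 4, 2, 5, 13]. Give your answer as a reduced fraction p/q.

a_0 = -2: -2/1
a_1 = 1: -1/1
a_2 = 1: -3/2
a_3 = 3: -10/7
a_4 = 4: -43/30
a_5 = 2: -96/67
a_6 = 5: -523/365
a_7 = 13: -6895/4812

-6895/4812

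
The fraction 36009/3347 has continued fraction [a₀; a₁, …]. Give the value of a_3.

7

36009 = 10·3347 + 2539, so a_0 = 10
3347 = 1·2539 + 808, so a_1 = 1
2539 = 3·808 + 115, so a_2 = 3
808 = 7·115 + 3, so a_3 = 7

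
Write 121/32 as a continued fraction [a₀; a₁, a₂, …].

[3; 1, 3, 1, 1, 3]

⌊121/32⌋ = 3, remainder 25
⌊32/25⌋ = 1, remainder 7
⌊25/7⌋ = 3, remainder 4
⌊7/4⌋ = 1, remainder 3
⌊4/3⌋ = 1, remainder 1
⌊3/1⌋ = 3, remainder 0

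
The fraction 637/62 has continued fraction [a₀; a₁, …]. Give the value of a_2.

637 = 10·62 + 17, so a_0 = 10
62 = 3·17 + 11, so a_1 = 3
17 = 1·11 + 6, so a_2 = 1

1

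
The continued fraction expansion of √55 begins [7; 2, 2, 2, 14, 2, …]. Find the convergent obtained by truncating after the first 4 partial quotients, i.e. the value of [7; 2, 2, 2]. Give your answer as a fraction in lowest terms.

89/12

Start with 2.
2 + 1/(2/1) = 2 + 1/2 = 5/2
2 + 1/(5/2) = 2 + 2/5 = 12/5
7 + 1/(12/5) = 7 + 5/12 = 89/12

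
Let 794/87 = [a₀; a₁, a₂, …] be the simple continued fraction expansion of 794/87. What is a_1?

794 = 9·87 + 11, so a_0 = 9
87 = 7·11 + 10, so a_1 = 7

7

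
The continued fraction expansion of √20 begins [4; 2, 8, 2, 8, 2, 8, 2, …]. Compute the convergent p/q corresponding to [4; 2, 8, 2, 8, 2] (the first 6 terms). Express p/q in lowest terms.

2889/646

Start with 2.
8 + 1/(2/1) = 8 + 1/2 = 17/2
2 + 1/(17/2) = 2 + 2/17 = 36/17
8 + 1/(36/17) = 8 + 17/36 = 305/36
2 + 1/(305/36) = 2 + 36/305 = 646/305
4 + 1/(646/305) = 4 + 305/646 = 2889/646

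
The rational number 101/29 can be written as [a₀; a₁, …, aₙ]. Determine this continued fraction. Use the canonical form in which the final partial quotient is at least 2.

⌊101/29⌋ = 3, remainder 14
⌊29/14⌋ = 2, remainder 1
⌊14/1⌋ = 14, remainder 0

[3; 2, 14]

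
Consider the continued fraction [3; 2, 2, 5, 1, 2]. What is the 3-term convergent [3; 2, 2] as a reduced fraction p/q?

17/5

a_0 = 3: 3/1
a_1 = 2: 7/2
a_2 = 2: 17/5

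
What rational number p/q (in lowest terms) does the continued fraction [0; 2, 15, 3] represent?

46/95

Start with 3.
15 + 1/(3/1) = 15 + 1/3 = 46/3
2 + 1/(46/3) = 2 + 3/46 = 95/46
0 + 1/(95/46) = 0 + 46/95 = 46/95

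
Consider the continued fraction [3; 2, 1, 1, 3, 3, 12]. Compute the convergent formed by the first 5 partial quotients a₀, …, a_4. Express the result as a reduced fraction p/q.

Use the convergent recurrence hₖ = aₖ·hₖ₋₁ + hₖ₋₂ (and likewise for the denominators kₖ):
a_0 = 3: 3/1
a_1 = 2: 7/2
a_2 = 1: 10/3
a_3 = 1: 17/5
a_4 = 3: 61/18

61/18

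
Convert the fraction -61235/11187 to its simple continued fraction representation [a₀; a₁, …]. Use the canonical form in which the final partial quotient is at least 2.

[-6; 1, 1, 9, 34, 1, 1, 8]

-61235 = -6·11187 + 5887, so a_0 = -6
11187 = 1·5887 + 5300, so a_1 = 1
5887 = 1·5300 + 587, so a_2 = 1
5300 = 9·587 + 17, so a_3 = 9
587 = 34·17 + 9, so a_4 = 34
17 = 1·9 + 8, so a_5 = 1
9 = 1·8 + 1, so a_6 = 1
8 = 8·1 + 0, so a_7 = 8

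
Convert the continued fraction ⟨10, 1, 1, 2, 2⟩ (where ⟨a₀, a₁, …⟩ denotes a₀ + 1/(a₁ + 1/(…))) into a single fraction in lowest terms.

a_0 = 10: 10/1
a_1 = 1: 11/1
a_2 = 1: 21/2
a_3 = 2: 53/5
a_4 = 2: 127/12

127/12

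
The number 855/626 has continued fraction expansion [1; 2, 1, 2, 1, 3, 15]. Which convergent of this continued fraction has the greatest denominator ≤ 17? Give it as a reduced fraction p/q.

15/11

a_0 = 1: 1/1  (≤ bound)
a_1 = 2: 3/2  (≤ bound)
a_2 = 1: 4/3  (≤ bound)
a_3 = 2: 11/8  (≤ bound)
a_4 = 1: 15/11  (≤ bound)
a_5 = 3: 56/41  (> 17, stop)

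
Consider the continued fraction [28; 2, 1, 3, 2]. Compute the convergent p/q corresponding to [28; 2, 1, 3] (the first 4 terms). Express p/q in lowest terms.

Start with 3.
1 + 1/(3/1) = 1 + 1/3 = 4/3
2 + 1/(4/3) = 2 + 3/4 = 11/4
28 + 1/(11/4) = 28 + 4/11 = 312/11

312/11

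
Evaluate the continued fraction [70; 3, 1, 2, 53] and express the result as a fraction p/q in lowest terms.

Start with 53.
2 + 1/(53/1) = 2 + 1/53 = 107/53
1 + 1/(107/53) = 1 + 53/107 = 160/107
3 + 1/(160/107) = 3 + 107/160 = 587/160
70 + 1/(587/160) = 70 + 160/587 = 41250/587

41250/587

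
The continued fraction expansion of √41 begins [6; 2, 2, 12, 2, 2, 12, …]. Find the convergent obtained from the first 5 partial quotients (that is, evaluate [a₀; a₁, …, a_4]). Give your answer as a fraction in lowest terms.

826/129

Start with 2.
12 + 1/(2/1) = 12 + 1/2 = 25/2
2 + 1/(25/2) = 2 + 2/25 = 52/25
2 + 1/(52/25) = 2 + 25/52 = 129/52
6 + 1/(129/52) = 6 + 52/129 = 826/129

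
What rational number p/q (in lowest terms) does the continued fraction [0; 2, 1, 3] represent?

4/11

Use the convergent recurrence hₖ = aₖ·hₖ₋₁ + hₖ₋₂ (and likewise for the denominators kₖ):
a_0 = 0: 0/1
a_1 = 2: 1/2
a_2 = 1: 1/3
a_3 = 3: 4/11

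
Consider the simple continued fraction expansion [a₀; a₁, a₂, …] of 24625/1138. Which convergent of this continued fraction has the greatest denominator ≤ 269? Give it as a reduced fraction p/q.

779/36

List convergents until the denominator exceeds the bound:
a_0 = 21: 21/1  (≤ bound)
a_1 = 1: 22/1  (≤ bound)
a_2 = 1: 43/2  (≤ bound)
a_3 = 1: 65/3  (≤ bound)
a_4 = 3: 238/11  (≤ bound)
a_5 = 3: 779/36  (≤ bound)
a_6 = 15: 11923/551  (> 269, stop)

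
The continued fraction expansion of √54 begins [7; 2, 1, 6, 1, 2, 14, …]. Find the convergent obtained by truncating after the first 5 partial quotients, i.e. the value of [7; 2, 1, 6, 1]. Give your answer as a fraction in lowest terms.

a_0 = 7: 7/1
a_1 = 2: 15/2
a_2 = 1: 22/3
a_3 = 6: 147/20
a_4 = 1: 169/23

169/23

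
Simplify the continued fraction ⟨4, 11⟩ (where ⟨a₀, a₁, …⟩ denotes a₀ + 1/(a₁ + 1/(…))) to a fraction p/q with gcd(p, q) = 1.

Compute successive convergents:
a_0 = 4: 4/1
a_1 = 11: 45/11

45/11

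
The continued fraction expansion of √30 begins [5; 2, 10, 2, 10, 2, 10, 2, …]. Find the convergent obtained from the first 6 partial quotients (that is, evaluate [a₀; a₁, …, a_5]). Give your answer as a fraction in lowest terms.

Start with 2.
10 + 1/(2/1) = 10 + 1/2 = 21/2
2 + 1/(21/2) = 2 + 2/21 = 44/21
10 + 1/(44/21) = 10 + 21/44 = 461/44
2 + 1/(461/44) = 2 + 44/461 = 966/461
5 + 1/(966/461) = 5 + 461/966 = 5291/966

5291/966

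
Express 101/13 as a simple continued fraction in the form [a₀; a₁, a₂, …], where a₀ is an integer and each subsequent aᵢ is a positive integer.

101 = 7·13 + 10, so a_0 = 7
13 = 1·10 + 3, so a_1 = 1
10 = 3·3 + 1, so a_2 = 3
3 = 3·1 + 0, so a_3 = 3

[7; 1, 3, 3]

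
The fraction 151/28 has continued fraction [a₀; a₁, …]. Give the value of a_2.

1

151 ÷ 28 → quotient 5, remainder 11
28 ÷ 11 → quotient 2, remainder 6
11 ÷ 6 → quotient 1, remainder 5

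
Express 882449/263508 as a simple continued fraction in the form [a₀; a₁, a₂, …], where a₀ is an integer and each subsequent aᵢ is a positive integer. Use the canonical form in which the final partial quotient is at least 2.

Run the Euclidean algorithm, recording each quotient:
⌊882449/263508⌋ = 3, remainder 91925
⌊263508/91925⌋ = 2, remainder 79658
⌊91925/79658⌋ = 1, remainder 12267
⌊79658/12267⌋ = 6, remainder 6056
⌊12267/6056⌋ = 2, remainder 155
⌊6056/155⌋ = 39, remainder 11
⌊155/11⌋ = 14, remainder 1
⌊11/1⌋ = 11, remainder 0

[3; 2, 1, 6, 2, 39, 14, 11]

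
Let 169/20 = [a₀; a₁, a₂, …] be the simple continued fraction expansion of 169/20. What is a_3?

2

169 ÷ 20 → quotient 8, remainder 9
20 ÷ 9 → quotient 2, remainder 2
9 ÷ 2 → quotient 4, remainder 1
2 ÷ 1 → quotient 2, remainder 0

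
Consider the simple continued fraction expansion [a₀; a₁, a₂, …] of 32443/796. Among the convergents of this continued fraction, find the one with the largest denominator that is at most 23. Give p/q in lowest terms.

a_0 = 40: 40/1  (≤ bound)
a_1 = 1: 41/1  (≤ bound)
a_2 = 3: 163/4  (≤ bound)
a_3 = 8: 1345/33  (> 23, stop)

163/4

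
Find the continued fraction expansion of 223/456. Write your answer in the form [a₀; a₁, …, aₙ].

Repeatedly divide and take the remainder:
223 = 0·456 + 223, so a_0 = 0
456 = 2·223 + 10, so a_1 = 2
223 = 22·10 + 3, so a_2 = 22
10 = 3·3 + 1, so a_3 = 3
3 = 3·1 + 0, so a_4 = 3

[0; 2, 22, 3, 3]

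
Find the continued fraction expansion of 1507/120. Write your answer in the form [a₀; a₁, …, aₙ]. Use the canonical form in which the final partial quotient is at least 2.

[12; 1, 1, 3, 1, 3, 1, 2]

⌊1507/120⌋ = 12, remainder 67
⌊120/67⌋ = 1, remainder 53
⌊67/53⌋ = 1, remainder 14
⌊53/14⌋ = 3, remainder 11
⌊14/11⌋ = 1, remainder 3
⌊11/3⌋ = 3, remainder 2
⌊3/2⌋ = 1, remainder 1
⌊2/1⌋ = 2, remainder 0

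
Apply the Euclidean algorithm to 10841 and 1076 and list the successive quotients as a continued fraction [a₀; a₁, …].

⌊10841/1076⌋ = 10, remainder 81
⌊1076/81⌋ = 13, remainder 23
⌊81/23⌋ = 3, remainder 12
⌊23/12⌋ = 1, remainder 11
⌊12/11⌋ = 1, remainder 1
⌊11/1⌋ = 11, remainder 0

[10; 13, 3, 1, 1, 11]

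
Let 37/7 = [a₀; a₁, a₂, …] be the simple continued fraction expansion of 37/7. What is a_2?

37 ÷ 7 → quotient 5, remainder 2
7 ÷ 2 → quotient 3, remainder 1
2 ÷ 1 → quotient 2, remainder 0

2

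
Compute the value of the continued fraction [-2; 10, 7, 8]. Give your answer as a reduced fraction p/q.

Compute successive convergents:
a_0 = -2: -2/1
a_1 = 10: -19/10
a_2 = 7: -135/71
a_3 = 8: -1099/578

-1099/578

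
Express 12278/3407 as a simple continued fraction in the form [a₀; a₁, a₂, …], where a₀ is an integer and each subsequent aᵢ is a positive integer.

⌊12278/3407⌋ = 3, remainder 2057
⌊3407/2057⌋ = 1, remainder 1350
⌊2057/1350⌋ = 1, remainder 707
⌊1350/707⌋ = 1, remainder 643
⌊707/643⌋ = 1, remainder 64
⌊643/64⌋ = 10, remainder 3
⌊64/3⌋ = 21, remainder 1
⌊3/1⌋ = 3, remainder 0

[3; 1, 1, 1, 1, 10, 21, 3]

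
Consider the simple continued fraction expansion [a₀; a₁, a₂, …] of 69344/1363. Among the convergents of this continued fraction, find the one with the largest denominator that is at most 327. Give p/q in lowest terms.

12719/250

a_0 = 50: 50/1  (≤ bound)
a_1 = 1: 51/1  (≤ bound)
a_2 = 7: 407/8  (≤ bound)
a_3 = 15: 6156/121  (≤ bound)
a_4 = 2: 12719/250  (≤ bound)
a_5 = 1: 18875/371  (> 327, stop)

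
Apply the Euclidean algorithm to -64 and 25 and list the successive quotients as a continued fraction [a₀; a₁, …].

[-3; 2, 3, 1, 2]

-64 = -3·25 + 11, so a_0 = -3
25 = 2·11 + 3, so a_1 = 2
11 = 3·3 + 2, so a_2 = 3
3 = 1·2 + 1, so a_3 = 1
2 = 2·1 + 0, so a_4 = 2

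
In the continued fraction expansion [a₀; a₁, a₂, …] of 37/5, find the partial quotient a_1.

2

Apply division with remainder until the remainder is 0:
⌊37/5⌋ = 7, remainder 2
⌊5/2⌋ = 2, remainder 1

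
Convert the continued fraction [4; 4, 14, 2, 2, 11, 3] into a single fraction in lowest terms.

43799/10316

Build up convergents one term at a time:
a_0 = 4: 4/1
a_1 = 4: 17/4
a_2 = 14: 242/57
a_3 = 2: 501/118
a_4 = 2: 1244/293
a_5 = 11: 14185/3341
a_6 = 3: 43799/10316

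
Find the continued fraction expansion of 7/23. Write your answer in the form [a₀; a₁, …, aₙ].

[0; 3, 3, 2]

Repeatedly divide and take the remainder:
7 = 0·23 + 7, so a_0 = 0
23 = 3·7 + 2, so a_1 = 3
7 = 3·2 + 1, so a_2 = 3
2 = 2·1 + 0, so a_3 = 2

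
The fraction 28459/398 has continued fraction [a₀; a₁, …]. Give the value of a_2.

Repeatedly divide and take the remainder:
28459 = 71·398 + 201, so a_0 = 71
398 = 1·201 + 197, so a_1 = 1
201 = 1·197 + 4, so a_2 = 1

1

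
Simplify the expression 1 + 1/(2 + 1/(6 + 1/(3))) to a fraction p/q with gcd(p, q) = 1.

60/41

a_0 = 1: 1/1
a_1 = 2: 3/2
a_2 = 6: 19/13
a_3 = 3: 60/41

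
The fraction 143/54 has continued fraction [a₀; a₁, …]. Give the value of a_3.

143 ÷ 54 → quotient 2, remainder 35
54 ÷ 35 → quotient 1, remainder 19
35 ÷ 19 → quotient 1, remainder 16
19 ÷ 16 → quotient 1, remainder 3

1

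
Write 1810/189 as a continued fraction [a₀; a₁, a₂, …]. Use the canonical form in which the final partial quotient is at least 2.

1810 ÷ 189 → quotient 9, remainder 109
189 ÷ 109 → quotient 1, remainder 80
109 ÷ 80 → quotient 1, remainder 29
80 ÷ 29 → quotient 2, remainder 22
29 ÷ 22 → quotient 1, remainder 7
22 ÷ 7 → quotient 3, remainder 1
7 ÷ 1 → quotient 7, remainder 0

[9; 1, 1, 2, 1, 3, 7]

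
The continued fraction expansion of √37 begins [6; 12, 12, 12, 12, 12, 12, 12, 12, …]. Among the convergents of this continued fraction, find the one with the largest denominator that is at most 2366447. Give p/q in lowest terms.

1555849/255780

a_0 = 6: 6/1  (≤ bound)
a_1 = 12: 73/12  (≤ bound)
a_2 = 12: 882/145  (≤ bound)
a_3 = 12: 10657/1752  (≤ bound)
a_4 = 12: 128766/21169  (≤ bound)
a_5 = 12: 1555849/255780  (≤ bound)
a_6 = 12: 18798954/3090529  (> 2366447, stop)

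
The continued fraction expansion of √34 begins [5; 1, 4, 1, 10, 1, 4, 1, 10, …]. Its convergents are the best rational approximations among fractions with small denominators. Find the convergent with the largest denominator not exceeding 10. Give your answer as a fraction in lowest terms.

List convergents until the denominator exceeds the bound:
a_0 = 5: 5/1  (≤ bound)
a_1 = 1: 6/1  (≤ bound)
a_2 = 4: 29/5  (≤ bound)
a_3 = 1: 35/6  (≤ bound)
a_4 = 10: 379/65  (> 10, stop)

35/6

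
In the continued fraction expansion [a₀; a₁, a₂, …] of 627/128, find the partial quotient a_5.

Apply division with remainder until the remainder is 0:
⌊627/128⌋ = 4, remainder 115
⌊128/115⌋ = 1, remainder 13
⌊115/13⌋ = 8, remainder 11
⌊13/11⌋ = 1, remainder 2
⌊11/2⌋ = 5, remainder 1
⌊2/1⌋ = 2, remainder 0

2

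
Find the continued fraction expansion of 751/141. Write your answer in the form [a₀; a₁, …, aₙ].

[5; 3, 15, 3]

751 ÷ 141 → quotient 5, remainder 46
141 ÷ 46 → quotient 3, remainder 3
46 ÷ 3 → quotient 15, remainder 1
3 ÷ 1 → quotient 3, remainder 0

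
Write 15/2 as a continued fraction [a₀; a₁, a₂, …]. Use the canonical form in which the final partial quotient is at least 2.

[7; 2]

15 = 7·2 + 1, so a_0 = 7
2 = 2·1 + 0, so a_1 = 2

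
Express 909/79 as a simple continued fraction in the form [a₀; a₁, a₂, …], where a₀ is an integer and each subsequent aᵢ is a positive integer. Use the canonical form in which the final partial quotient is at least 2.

⌊909/79⌋ = 11, remainder 40
⌊79/40⌋ = 1, remainder 39
⌊40/39⌋ = 1, remainder 1
⌊39/1⌋ = 39, remainder 0

[11; 1, 1, 39]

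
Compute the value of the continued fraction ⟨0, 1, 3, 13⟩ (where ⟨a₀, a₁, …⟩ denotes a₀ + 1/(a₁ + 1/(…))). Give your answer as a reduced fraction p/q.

a_0 = 0: 0/1
a_1 = 1: 1/1
a_2 = 3: 3/4
a_3 = 13: 40/53

40/53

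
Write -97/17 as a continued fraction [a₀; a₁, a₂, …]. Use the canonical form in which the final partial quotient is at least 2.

[-6; 3, 2, 2]

-97 = -6·17 + 5, so a_0 = -6
17 = 3·5 + 2, so a_1 = 3
5 = 2·2 + 1, so a_2 = 2
2 = 2·1 + 0, so a_3 = 2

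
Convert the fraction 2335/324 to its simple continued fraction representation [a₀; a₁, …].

[7; 4, 1, 5, 11]

⌊2335/324⌋ = 7, remainder 67
⌊324/67⌋ = 4, remainder 56
⌊67/56⌋ = 1, remainder 11
⌊56/11⌋ = 5, remainder 1
⌊11/1⌋ = 11, remainder 0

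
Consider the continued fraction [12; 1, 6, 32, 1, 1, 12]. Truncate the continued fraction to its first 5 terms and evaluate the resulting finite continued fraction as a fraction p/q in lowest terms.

2983/232

Start with 1.
32 + 1/(1/1) = 32 + 1/1 = 33/1
6 + 1/(33/1) = 6 + 1/33 = 199/33
1 + 1/(199/33) = 1 + 33/199 = 232/199
12 + 1/(232/199) = 12 + 199/232 = 2983/232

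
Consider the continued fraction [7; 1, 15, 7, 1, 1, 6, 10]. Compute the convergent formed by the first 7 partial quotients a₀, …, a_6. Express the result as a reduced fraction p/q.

a_0 = 7: 7/1
a_1 = 1: 8/1
a_2 = 15: 127/16
a_3 = 7: 897/113
a_4 = 1: 1024/129
a_5 = 1: 1921/242
a_6 = 6: 12550/1581

12550/1581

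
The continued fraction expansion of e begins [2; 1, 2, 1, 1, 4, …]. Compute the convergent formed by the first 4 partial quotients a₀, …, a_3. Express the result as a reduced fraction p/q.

11/4

Build up convergents one term at a time:
a_0 = 2: 2/1
a_1 = 1: 3/1
a_2 = 2: 8/3
a_3 = 1: 11/4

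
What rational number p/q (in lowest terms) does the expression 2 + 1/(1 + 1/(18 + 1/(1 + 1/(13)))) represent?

823/279

Start with 13.
1 + 1/(13/1) = 1 + 1/13 = 14/13
18 + 1/(14/13) = 18 + 13/14 = 265/14
1 + 1/(265/14) = 1 + 14/265 = 279/265
2 + 1/(279/265) = 2 + 265/279 = 823/279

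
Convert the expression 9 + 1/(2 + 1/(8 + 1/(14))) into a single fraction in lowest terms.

2273/240

a_0 = 9: 9/1
a_1 = 2: 19/2
a_2 = 8: 161/17
a_3 = 14: 2273/240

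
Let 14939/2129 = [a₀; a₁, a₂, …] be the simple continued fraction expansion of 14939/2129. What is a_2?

14939 ÷ 2129 → quotient 7, remainder 36
2129 ÷ 36 → quotient 59, remainder 5
36 ÷ 5 → quotient 7, remainder 1

7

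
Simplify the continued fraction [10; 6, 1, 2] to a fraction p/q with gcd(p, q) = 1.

Starting at the tail and folding back:
Start with 2.
1 + 1/(2/1) = 1 + 1/2 = 3/2
6 + 1/(3/2) = 6 + 2/3 = 20/3
10 + 1/(20/3) = 10 + 3/20 = 203/20

203/20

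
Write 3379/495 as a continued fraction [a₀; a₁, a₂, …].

[6; 1, 4, 1, 3, 10, 2]

3379 ÷ 495 → quotient 6, remainder 409
495 ÷ 409 → quotient 1, remainder 86
409 ÷ 86 → quotient 4, remainder 65
86 ÷ 65 → quotient 1, remainder 21
65 ÷ 21 → quotient 3, remainder 2
21 ÷ 2 → quotient 10, remainder 1
2 ÷ 1 → quotient 2, remainder 0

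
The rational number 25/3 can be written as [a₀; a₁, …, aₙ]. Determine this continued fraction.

Apply division with remainder until the remainder is 0:
25 = 8·3 + 1, so a_0 = 8
3 = 3·1 + 0, so a_1 = 3

[8; 3]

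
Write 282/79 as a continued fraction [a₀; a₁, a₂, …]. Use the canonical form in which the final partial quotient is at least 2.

[3; 1, 1, 3, 11]

Run the Euclidean algorithm, recording each quotient:
282 ÷ 79 → quotient 3, remainder 45
79 ÷ 45 → quotient 1, remainder 34
45 ÷ 34 → quotient 1, remainder 11
34 ÷ 11 → quotient 3, remainder 1
11 ÷ 1 → quotient 11, remainder 0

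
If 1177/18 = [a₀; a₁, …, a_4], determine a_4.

3

Repeatedly divide and take the remainder:
⌊1177/18⌋ = 65, remainder 7
⌊18/7⌋ = 2, remainder 4
⌊7/4⌋ = 1, remainder 3
⌊4/3⌋ = 1, remainder 1
⌊3/1⌋ = 3, remainder 0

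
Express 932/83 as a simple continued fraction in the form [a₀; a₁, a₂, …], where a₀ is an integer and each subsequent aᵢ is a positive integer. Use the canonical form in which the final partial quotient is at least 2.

Run the Euclidean algorithm, recording each quotient:
932 = 11·83 + 19, so a_0 = 11
83 = 4·19 + 7, so a_1 = 4
19 = 2·7 + 5, so a_2 = 2
7 = 1·5 + 2, so a_3 = 1
5 = 2·2 + 1, so a_4 = 2
2 = 2·1 + 0, so a_5 = 2

[11; 4, 2, 1, 2, 2]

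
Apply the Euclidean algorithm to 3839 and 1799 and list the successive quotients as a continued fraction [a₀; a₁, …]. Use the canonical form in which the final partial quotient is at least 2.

[2; 7, 2, 6, 1, 1, 2, 3]

3839 = 2·1799 + 241, so a_0 = 2
1799 = 7·241 + 112, so a_1 = 7
241 = 2·112 + 17, so a_2 = 2
112 = 6·17 + 10, so a_3 = 6
17 = 1·10 + 7, so a_4 = 1
10 = 1·7 + 3, so a_5 = 1
7 = 2·3 + 1, so a_6 = 2
3 = 3·1 + 0, so a_7 = 3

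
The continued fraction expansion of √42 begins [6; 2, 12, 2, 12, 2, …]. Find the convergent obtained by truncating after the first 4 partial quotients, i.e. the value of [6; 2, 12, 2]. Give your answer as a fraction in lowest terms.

337/52

Compute successive convergents:
a_0 = 6: 6/1
a_1 = 2: 13/2
a_2 = 12: 162/25
a_3 = 2: 337/52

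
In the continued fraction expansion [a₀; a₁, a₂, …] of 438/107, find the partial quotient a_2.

438 = 4·107 + 10, so a_0 = 4
107 = 10·10 + 7, so a_1 = 10
10 = 1·7 + 3, so a_2 = 1

1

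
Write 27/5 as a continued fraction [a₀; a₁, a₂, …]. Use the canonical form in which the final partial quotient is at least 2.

[5; 2, 2]

⌊27/5⌋ = 5, remainder 2
⌊5/2⌋ = 2, remainder 1
⌊2/1⌋ = 2, remainder 0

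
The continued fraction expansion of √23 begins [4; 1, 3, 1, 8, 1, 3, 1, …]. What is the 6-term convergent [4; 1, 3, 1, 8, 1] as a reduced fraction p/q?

235/49

Work from the innermost term outward:
Start with 1.
8 + 1/(1/1) = 8 + 1/1 = 9/1
1 + 1/(9/1) = 1 + 1/9 = 10/9
3 + 1/(10/9) = 3 + 9/10 = 39/10
1 + 1/(39/10) = 1 + 10/39 = 49/39
4 + 1/(49/39) = 4 + 39/49 = 235/49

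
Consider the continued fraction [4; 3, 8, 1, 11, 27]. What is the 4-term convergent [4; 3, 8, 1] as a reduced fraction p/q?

a_0 = 4: 4/1
a_1 = 3: 13/3
a_2 = 8: 108/25
a_3 = 1: 121/28

121/28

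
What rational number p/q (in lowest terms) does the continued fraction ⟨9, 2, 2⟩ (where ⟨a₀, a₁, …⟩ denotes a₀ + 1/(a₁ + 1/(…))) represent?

47/5

Build up convergents one term at a time:
a_0 = 9: 9/1
a_1 = 2: 19/2
a_2 = 2: 47/5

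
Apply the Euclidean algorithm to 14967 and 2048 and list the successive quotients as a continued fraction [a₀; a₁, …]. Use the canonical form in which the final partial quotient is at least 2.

[7; 3, 4, 14, 11]

⌊14967/2048⌋ = 7, remainder 631
⌊2048/631⌋ = 3, remainder 155
⌊631/155⌋ = 4, remainder 11
⌊155/11⌋ = 14, remainder 1
⌊11/1⌋ = 11, remainder 0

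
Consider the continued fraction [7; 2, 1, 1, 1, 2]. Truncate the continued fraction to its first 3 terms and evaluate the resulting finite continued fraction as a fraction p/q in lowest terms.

Start with 1.
2 + 1/(1/1) = 2 + 1/1 = 3/1
7 + 1/(3/1) = 7 + 1/3 = 22/3

22/3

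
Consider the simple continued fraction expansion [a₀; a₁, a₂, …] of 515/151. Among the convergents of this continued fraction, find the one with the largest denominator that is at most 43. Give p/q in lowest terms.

133/39

a_0 = 3: 3/1  (≤ bound)
a_1 = 2: 7/2  (≤ bound)
a_2 = 2: 17/5  (≤ bound)
a_3 = 3: 58/17  (≤ bound)
a_4 = 2: 133/39  (≤ bound)
a_5 = 1: 191/56  (> 43, stop)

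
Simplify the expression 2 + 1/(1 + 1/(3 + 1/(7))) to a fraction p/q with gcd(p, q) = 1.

a_0 = 2: 2/1
a_1 = 1: 3/1
a_2 = 3: 11/4
a_3 = 7: 80/29

80/29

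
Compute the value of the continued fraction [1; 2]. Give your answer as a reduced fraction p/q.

3/2

a_0 = 1: 1/1
a_1 = 2: 3/2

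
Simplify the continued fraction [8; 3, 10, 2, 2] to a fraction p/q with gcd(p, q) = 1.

Starting at the tail and folding back:
Start with 2.
2 + 1/(2/1) = 2 + 1/2 = 5/2
10 + 1/(5/2) = 10 + 2/5 = 52/5
3 + 1/(52/5) = 3 + 5/52 = 161/52
8 + 1/(161/52) = 8 + 52/161 = 1340/161

1340/161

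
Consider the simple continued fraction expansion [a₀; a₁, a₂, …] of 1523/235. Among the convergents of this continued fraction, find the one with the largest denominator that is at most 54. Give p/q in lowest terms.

a_0 = 6: 6/1  (≤ bound)
a_1 = 2: 13/2  (≤ bound)
a_2 = 12: 162/25  (≤ bound)
a_3 = 1: 175/27  (≤ bound)
a_4 = 1: 337/52  (≤ bound)
a_5 = 4: 1523/235  (> 54, stop)

337/52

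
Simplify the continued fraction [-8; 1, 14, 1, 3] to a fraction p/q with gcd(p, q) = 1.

Compute successive convergents:
a_0 = -8: -8/1
a_1 = 1: -7/1
a_2 = 14: -106/15
a_3 = 1: -113/16
a_4 = 3: -445/63

-445/63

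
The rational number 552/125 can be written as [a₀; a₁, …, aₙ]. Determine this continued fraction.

552 = 4·125 + 52, so a_0 = 4
125 = 2·52 + 21, so a_1 = 2
52 = 2·21 + 10, so a_2 = 2
21 = 2·10 + 1, so a_3 = 2
10 = 10·1 + 0, so a_4 = 10

[4; 2, 2, 2, 10]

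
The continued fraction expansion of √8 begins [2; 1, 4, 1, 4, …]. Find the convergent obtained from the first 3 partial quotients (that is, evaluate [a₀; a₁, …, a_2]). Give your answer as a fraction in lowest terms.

Build up convergents one term at a time:
a_0 = 2: 2/1
a_1 = 1: 3/1
a_2 = 4: 14/5

14/5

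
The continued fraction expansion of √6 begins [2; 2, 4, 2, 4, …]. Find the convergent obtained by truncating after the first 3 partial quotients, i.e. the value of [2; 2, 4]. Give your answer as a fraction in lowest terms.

22/9

Starting at the tail and folding back:
Start with 4.
2 + 1/(4/1) = 2 + 1/4 = 9/4
2 + 1/(9/4) = 2 + 4/9 = 22/9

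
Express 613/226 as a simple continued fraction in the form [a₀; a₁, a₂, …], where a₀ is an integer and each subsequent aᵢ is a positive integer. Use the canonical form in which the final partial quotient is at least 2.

[2; 1, 2, 2, 10, 3]

613 = 2·226 + 161, so a_0 = 2
226 = 1·161 + 65, so a_1 = 1
161 = 2·65 + 31, so a_2 = 2
65 = 2·31 + 3, so a_3 = 2
31 = 10·3 + 1, so a_4 = 10
3 = 3·1 + 0, so a_5 = 3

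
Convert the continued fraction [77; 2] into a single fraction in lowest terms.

Start with 2.
77 + 1/(2/1) = 77 + 1/2 = 155/2

155/2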